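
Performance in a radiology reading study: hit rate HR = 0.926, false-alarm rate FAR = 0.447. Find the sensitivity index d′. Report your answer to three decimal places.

d′ = 1.580

Φ⁻¹(H) = Φ⁻¹(0.926) = 1.4466
Φ⁻¹(FA) = Φ⁻¹(0.447) = -0.1332
d' = z(H) − z(FA) = 1.4466 − (-0.1332) = 1.5798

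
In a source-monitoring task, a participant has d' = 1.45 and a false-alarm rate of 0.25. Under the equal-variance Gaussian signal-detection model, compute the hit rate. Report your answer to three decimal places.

hit rate = 0.781

z(false-alarm rate) = z(0.25) = -0.6745
z(H) = z(FA) + d' = -0.6745 + 1.45 = 0.7755
hit rate = Φ(0.7755) = 0.7810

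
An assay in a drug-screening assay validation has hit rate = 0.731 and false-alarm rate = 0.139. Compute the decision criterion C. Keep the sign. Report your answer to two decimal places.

Φ⁻¹(0.731) = 0.616, Φ⁻¹(0.139) = -1.085
c = −½·[z(H) + z(FA)] = −0.5 × (0.616 + (-1.085)) = 0.2345
c > 0: the assay has a conservative response bias.

C = 0.23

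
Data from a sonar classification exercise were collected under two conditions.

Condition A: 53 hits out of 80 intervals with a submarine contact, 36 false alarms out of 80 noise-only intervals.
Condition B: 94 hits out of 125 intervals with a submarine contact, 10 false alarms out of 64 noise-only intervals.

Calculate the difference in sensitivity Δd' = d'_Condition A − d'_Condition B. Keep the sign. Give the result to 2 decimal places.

Δd' = -1.15

Condition A: z(0.6625) = 0.419, z(0.4500) = -0.126, d' = 0.545
Condition B: z(0.7520) = 0.681, z(0.1562) = -1.010, d' = 1.691
Δd' = d'_Condition A − d'_Condition B = 0.545 − 1.691 = -1.146
Condition B has the higher sensitivity.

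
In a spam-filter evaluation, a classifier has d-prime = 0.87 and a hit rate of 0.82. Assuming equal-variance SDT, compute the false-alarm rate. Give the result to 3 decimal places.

false-alarm rate = 0.518

z(hit rate) = z(0.82) = 0.9154
z(FA) = z(H) − d' = 0.9154 − 0.87 = 0.0454
false-alarm rate = Φ(0.0454) = 0.5181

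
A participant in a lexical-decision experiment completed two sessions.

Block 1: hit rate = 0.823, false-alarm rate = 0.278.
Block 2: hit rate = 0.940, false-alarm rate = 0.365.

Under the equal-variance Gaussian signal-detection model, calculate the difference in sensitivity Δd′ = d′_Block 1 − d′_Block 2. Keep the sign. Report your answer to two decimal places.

Δd′ = -0.38

Block 1: z(0.823) = 0.927, z(0.278) = -0.589, d' = 1.516
Block 2: z(0.940) = 1.555, z(0.365) = -0.345, d' = 1.900
Δd' = d'_Block 1 − d'_Block 2 = 1.516 − 1.900 = -0.384
Block 2 has the higher sensitivity.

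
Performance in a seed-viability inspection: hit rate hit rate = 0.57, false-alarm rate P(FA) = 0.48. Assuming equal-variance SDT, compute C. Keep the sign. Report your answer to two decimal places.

C = -0.06

Φ⁻¹(0.57) = 0.176, Φ⁻¹(0.48) = -0.050
c = −½·[z(H) + z(FA)] = −0.5 × (0.176 + (-0.050)) = -0.063
c < 0: the technician has a liberal response bias.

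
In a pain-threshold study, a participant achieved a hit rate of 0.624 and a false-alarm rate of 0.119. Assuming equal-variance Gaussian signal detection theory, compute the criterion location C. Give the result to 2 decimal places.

C = 0.43

z(0.624) = 0.316, z(0.119) = -1.180
c = −½·[z(H) + z(FA)] = −0.5 × (0.316 + (-1.180)) = 0.432
c > 0: the participant has a conservative response bias.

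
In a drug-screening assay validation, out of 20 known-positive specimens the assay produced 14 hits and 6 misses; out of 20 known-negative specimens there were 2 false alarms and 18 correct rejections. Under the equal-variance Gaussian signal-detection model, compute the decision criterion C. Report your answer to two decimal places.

C = 0.38

H = 14/20 = 0.7000
FA = 2/20 = 0.1000
Φ⁻¹(H) = Φ⁻¹(0.7000) = 0.524
Φ⁻¹(FA) = Φ⁻¹(0.1000) = -1.282
c = −½·[z(H) + z(FA)] = −0.5 × (0.524 + (-1.282)) = 0.379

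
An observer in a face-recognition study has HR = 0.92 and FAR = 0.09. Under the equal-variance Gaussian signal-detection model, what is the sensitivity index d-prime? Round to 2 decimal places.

z(H) = z(0.92) = 1.4051
z(FA) = z(0.09) = -1.3408
d' = z(H) − z(FA) = 1.4051 − (-1.3408) = 2.7459

d-prime = 2.75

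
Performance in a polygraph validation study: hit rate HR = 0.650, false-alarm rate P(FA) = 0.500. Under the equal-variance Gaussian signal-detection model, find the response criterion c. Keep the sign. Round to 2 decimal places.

c = -0.19

z(H) = z(0.650) = 0.385
z(FA) = z(0.500) = 0.000
c = −½·[z(H) + z(FA)] = −0.5 × (0.385 + 0.000) = -0.1925
c < 0: the examiner has a liberal response bias.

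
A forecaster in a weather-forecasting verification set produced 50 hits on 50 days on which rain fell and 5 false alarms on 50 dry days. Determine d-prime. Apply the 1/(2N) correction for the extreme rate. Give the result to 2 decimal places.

The hit rate is 50/50 = 1, so apply the 1/(2N) correction: H → 1 − 1/(2·50) = 0.99000.
z(H) = z(0.99000) = 2.326
z(FA) = z(0.10000) = -1.282
d' = 2.326 − (-1.282) = 3.608

d-prime = 3.61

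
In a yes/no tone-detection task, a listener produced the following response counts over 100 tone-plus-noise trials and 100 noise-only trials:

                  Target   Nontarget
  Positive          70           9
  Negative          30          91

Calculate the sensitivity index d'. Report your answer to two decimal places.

H = 70/100 = 0.7000
FA = 9/100 = 0.0900
Φ⁻¹(0.7000) = 0.5244, Φ⁻¹(0.0900) = -1.3408
d' = z(H) − z(FA) = 0.5244 − (-1.3408) = 1.8652

d' = 1.87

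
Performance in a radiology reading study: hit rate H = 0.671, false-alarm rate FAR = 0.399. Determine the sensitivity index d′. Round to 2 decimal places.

z(H) = 0.443
z(FA) = -0.256
d' = z(H) − z(FA) = 0.443 − (-0.256) = 0.699

d′ = 0.70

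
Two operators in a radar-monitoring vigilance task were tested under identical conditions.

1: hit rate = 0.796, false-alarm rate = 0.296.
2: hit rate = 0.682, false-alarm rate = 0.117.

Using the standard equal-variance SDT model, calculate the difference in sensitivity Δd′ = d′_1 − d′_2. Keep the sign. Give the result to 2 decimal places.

Δd′ = -0.30

1: z(0.796) = 0.827, z(0.296) = -0.536, d' = 1.363
2: z(0.682) = 0.473, z(0.117) = -1.190, d' = 1.663
Δd' = d'_1 − d'_2 = 1.363 − 1.663 = -0.300
2 has the higher sensitivity.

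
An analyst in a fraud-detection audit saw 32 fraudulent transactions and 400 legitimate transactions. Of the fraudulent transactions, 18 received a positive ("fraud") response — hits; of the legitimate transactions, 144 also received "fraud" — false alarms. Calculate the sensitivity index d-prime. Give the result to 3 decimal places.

H = 18/32 = 0.5625
FA = 144/400 = 0.3600
z(H) = z(0.5625) = 0.1573
z(FA) = z(0.3600) = -0.3585
d' = z(H) − z(FA) = 0.1573 − (-0.3585) = 0.5158

d-prime = 0.516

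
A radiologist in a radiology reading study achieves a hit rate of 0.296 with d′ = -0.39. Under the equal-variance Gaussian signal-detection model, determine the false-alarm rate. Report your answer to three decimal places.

z(hit rate) = z(0.296) = -0.5359
z(FA) = z(H) − d' = -0.5359 − (-0.39) = -0.1459
false-alarm rate = Φ(-0.1459) = 0.4420

false-alarm rate = 0.442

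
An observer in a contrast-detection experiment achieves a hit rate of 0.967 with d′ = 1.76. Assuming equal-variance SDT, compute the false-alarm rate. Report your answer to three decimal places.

z(hit rate) = z(0.967) = 1.8384
z(FA) = z(H) − d' = 1.8384 − 1.76 = 0.0784
false-alarm rate = Φ(0.0784) = 0.5312

false-alarm rate = 0.531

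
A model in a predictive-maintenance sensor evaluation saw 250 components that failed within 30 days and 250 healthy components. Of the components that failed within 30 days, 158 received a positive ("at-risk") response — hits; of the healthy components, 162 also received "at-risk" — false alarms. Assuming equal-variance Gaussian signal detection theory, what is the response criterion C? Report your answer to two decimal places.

C = -0.36

H = 158/250 = 0.6320
FA = 162/250 = 0.6480
z(H) = z(0.6320) = 0.337
z(FA) = z(0.6480) = 0.380
c = −½·[z(H) + z(FA)] = −0.5 × (0.337 + 0.380) = -0.3585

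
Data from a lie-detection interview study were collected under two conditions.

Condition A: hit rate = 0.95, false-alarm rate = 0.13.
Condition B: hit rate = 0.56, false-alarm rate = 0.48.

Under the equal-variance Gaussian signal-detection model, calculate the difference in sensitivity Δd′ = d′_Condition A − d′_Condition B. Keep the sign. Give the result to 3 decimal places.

Δd′ = 2.570

Condition A: z(0.95) = 1.6449, z(0.13) = -1.1264, d' = 2.7713
Condition B: z(0.56) = 0.1510, z(0.48) = -0.0502, d' = 0.2012
Δd' = d'_Condition A − d'_Condition B = 2.7713 − 0.2012 = 2.5701
Condition A has the higher sensitivity.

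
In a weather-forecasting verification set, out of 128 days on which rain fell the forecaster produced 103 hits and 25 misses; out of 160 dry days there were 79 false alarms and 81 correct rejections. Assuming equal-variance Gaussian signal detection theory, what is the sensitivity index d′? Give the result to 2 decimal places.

H = 103/128 = 0.8047
FA = 79/160 = 0.4938
z(0.8047) = 0.8585, z(0.4938) = -0.0155
d' = z(H) − z(FA) = 0.8585 − (-0.0155) = 0.8740

d′ = 0.87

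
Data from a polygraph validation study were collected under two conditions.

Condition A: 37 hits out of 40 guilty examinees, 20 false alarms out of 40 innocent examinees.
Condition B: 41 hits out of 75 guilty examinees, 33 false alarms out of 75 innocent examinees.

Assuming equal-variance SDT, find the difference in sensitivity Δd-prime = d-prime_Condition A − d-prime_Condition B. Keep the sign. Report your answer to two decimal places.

Condition A: z(0.9250) = 1.440, z(0.5000) = 0.000, d' = 1.440
Condition B: z(0.5467) = 0.117, z(0.4400) = -0.151, d' = 0.268
Δd' = d'_Condition A − d'_Condition B = 1.440 − 0.268 = 1.172
Condition A has the higher sensitivity.

Δd-prime = 1.17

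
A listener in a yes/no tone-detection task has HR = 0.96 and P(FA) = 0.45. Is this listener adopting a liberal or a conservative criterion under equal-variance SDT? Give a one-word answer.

liberal

z(H) = 1.751, z(FA) = -0.126
c = −½·(z(H) + z(FA)) = -0.8125
c < 0 → liberal criterion (biased toward responding “yes”).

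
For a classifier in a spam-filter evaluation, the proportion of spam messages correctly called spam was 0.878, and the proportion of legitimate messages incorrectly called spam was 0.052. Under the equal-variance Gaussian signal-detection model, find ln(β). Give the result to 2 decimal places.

z(0.878) = 1.165, z(0.052) = -1.626
ln β = −½·[z(H)² − z(FA)²] = −0.5 × (1.357 − 2.644) = 0.6435

ln β = 0.64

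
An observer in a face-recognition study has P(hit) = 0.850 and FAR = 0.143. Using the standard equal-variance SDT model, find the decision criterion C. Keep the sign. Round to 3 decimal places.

Φ⁻¹(H) = Φ⁻¹(0.850) = 1.0364
Φ⁻¹(FA) = Φ⁻¹(0.143) = -1.0669
c = −½·[z(H) + z(FA)] = −0.5 × (1.0364 + (-1.0669)) = 0.01525
c > 0: the observer has a conservative response bias.

C = 0.015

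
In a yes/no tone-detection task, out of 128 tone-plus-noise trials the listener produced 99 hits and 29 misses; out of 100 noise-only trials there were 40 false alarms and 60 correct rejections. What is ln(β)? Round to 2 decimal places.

ln β = -0.25

H = 99/128 = 0.7734
FA = 40/100 = 0.4000
z(H) = 0.750
z(FA) = -0.253
ln β = −½·[z(H)² − z(FA)²] = −0.5 × (0.563 − 0.064) = -0.2495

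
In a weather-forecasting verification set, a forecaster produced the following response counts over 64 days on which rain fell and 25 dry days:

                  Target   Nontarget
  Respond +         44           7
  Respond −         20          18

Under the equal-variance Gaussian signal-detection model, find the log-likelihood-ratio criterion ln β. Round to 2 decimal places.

H = 44/64 = 0.6875
FA = 7/25 = 0.2800
z(H) = z(0.6875) = 0.489
z(FA) = z(0.2800) = -0.583
ln β = −½·[z(H)² − z(FA)²] = −0.5 × (0.239 − 0.340) = 0.0505

ln β = 0.05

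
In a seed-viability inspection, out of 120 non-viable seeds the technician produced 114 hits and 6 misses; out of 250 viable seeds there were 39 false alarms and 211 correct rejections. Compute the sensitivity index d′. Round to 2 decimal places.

H = 114/120 = 0.9500
FA = 39/250 = 0.1560
Φ⁻¹(0.9500) = 1.6449, Φ⁻¹(0.1560) = -1.0110
d' = z(H) − z(FA) = 1.6449 − (-1.0110) = 2.6559

d′ = 2.66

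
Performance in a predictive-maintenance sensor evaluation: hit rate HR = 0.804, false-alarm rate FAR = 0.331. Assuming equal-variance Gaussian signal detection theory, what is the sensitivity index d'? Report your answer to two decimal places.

d' = 1.29

z(H) = 0.856
z(FA) = -0.437
d' = z(H) − z(FA) = 0.856 − (-0.437) = 1.293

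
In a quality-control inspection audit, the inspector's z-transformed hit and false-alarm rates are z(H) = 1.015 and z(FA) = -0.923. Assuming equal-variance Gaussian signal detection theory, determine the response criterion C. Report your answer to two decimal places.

C = -0.05

c = −½·[z(H) + z(FA)] = −½·(1.015 + (-0.923)) = -0.046
c < 0: the inspector has a liberal response bias.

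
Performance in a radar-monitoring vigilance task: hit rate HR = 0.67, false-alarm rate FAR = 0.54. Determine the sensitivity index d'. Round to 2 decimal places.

z(0.67) = 0.4399, z(0.54) = 0.1004
d' = z(H) − z(FA) = 0.4399 − 0.1004 = 0.3395

d' = 0.34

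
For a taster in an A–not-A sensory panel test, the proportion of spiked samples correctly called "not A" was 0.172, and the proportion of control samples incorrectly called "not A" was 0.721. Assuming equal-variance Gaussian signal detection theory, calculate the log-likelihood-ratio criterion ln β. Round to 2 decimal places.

ln β = -0.28

z(H) = z(0.172) = -0.946
z(FA) = z(0.721) = 0.586
ln β = −½·[z(H)² − z(FA)²] = −0.5 × (0.895 − 0.343) = -0.276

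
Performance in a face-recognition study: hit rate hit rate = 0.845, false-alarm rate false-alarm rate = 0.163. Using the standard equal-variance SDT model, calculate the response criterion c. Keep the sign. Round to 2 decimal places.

c = -0.02

Φ⁻¹(0.845) = 1.0152, Φ⁻¹(0.163) = -0.9822
c = −½·[z(H) + z(FA)] = −0.5 × (1.0152 + (-0.9822)) = -0.0165
c < 0: the observer has a liberal response bias.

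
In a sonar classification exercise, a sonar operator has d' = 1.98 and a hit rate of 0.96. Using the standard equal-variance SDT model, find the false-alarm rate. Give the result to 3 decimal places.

z(hit rate) = z(0.96) = 1.7507
z(FA) = z(H) − d' = 1.7507 − 1.98 = -0.2293
false-alarm rate = Φ(-0.2293) = 0.4093

false-alarm rate = 0.409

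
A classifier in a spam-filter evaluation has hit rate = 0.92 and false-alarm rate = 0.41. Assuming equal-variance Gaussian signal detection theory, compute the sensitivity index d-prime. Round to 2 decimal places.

d-prime = 1.63

z(0.92) = 1.4051, z(0.41) = -0.2275
d' = z(H) − z(FA) = 1.4051 − (-0.2275) = 1.6326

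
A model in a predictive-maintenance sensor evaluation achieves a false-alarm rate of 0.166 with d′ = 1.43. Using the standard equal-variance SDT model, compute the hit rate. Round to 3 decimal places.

z(false-alarm rate) = z(0.166) = -0.9701
z(H) = z(FA) + d' = -0.9701 + 1.43 = 0.4599
hit rate = Φ(0.4599) = 0.6772

hit rate = 0.677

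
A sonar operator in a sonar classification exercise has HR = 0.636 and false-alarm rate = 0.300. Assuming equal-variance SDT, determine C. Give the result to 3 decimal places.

z(H) = z(0.636) = 0.3478
z(FA) = z(0.300) = -0.5244
c = −½·[z(H) + z(FA)] = −0.5 × (0.3478 + (-0.5244)) = 0.0883
c > 0: the sonar operator has a conservative response bias.

C = 0.088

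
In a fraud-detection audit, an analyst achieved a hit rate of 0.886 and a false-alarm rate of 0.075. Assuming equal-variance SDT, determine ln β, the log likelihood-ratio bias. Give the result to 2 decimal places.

Φ⁻¹(H) = Φ⁻¹(0.886) = 1.206
Φ⁻¹(FA) = Φ⁻¹(0.075) = -1.440
ln β = −½·[z(H)² − z(FA)²] = −0.5 × (1.454 − 2.074) = 0.310

ln β = 0.31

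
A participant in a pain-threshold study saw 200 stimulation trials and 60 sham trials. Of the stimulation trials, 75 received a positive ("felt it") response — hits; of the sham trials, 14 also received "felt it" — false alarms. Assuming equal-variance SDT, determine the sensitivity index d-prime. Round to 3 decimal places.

d-prime = 0.409

H = 75/200 = 0.3750
FA = 14/60 = 0.2333
Φ⁻¹(H) = Φ⁻¹(0.3750) = -0.3186
Φ⁻¹(FA) = Φ⁻¹(0.2333) = -0.7280
d' = z(H) − z(FA) = -0.3186 − (-0.7280) = 0.4094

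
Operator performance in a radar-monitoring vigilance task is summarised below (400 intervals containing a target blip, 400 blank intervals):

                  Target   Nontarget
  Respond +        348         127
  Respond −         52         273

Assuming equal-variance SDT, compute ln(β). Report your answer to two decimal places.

H = 348/400 = 0.8700
FA = 127/400 = 0.3175
z(H) = z(0.8700) = 1.126
z(FA) = z(0.3175) = -0.475
ln β = −½·[z(H)² − z(FA)²] = −0.5 × (1.268 − 0.226) = -0.521

ln β = -0.52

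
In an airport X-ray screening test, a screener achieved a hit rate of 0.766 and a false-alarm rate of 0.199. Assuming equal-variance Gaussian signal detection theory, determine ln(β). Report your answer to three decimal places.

ln β = 0.094

z(0.766) = 0.7257, z(0.199) = -0.8452
ln β = −½·[z(H)² − z(FA)²] = −0.5 × (0.5266 − 0.7144) = 0.0939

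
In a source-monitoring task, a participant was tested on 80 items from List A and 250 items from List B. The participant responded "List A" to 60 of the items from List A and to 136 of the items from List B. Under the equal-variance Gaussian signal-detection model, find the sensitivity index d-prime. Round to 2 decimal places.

H = 60/80 = 0.7500
FA = 136/250 = 0.5440
z(0.7500) = 0.674, z(0.5440) = 0.111
d' = z(H) − z(FA) = 0.674 − 0.111 = 0.563

d-prime = 0.56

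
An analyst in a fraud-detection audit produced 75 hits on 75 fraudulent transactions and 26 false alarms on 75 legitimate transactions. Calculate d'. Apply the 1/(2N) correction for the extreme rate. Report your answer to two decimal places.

The hit rate is 75/75 = 1, so apply the 1/(2N) correction: H → 1 − 1/(2·75) = 0.99333.
z(H) = z(0.99333) = 2.475
z(FA) = z(0.34667) = -0.394
d' = 2.475 − (-0.394) = 2.869

d' = 2.87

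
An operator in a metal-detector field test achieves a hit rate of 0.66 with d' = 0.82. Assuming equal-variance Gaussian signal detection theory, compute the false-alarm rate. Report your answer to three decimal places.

false-alarm rate = 0.342

z(hit rate) = z(0.66) = 0.4125
z(FA) = z(H) − d' = 0.4125 − 0.82 = -0.4075
false-alarm rate = Φ(-0.4075) = 0.3418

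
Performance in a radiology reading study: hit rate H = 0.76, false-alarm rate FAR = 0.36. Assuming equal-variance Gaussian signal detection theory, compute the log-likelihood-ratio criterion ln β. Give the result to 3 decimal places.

ln β = -0.185

Φ⁻¹(H) = 0.7063
Φ⁻¹(FA) = -0.3585
ln β = −½·[z(H)² − z(FA)²] = −0.5 × (0.4989 − 0.1285) = -0.1852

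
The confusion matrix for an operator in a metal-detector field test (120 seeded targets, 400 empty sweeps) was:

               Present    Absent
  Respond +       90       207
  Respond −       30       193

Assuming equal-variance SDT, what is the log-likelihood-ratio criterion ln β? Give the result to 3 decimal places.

H = 90/120 = 0.7500
FA = 207/400 = 0.5175
Φ⁻¹(H) = Φ⁻¹(0.7500) = 0.6745
Φ⁻¹(FA) = Φ⁻¹(0.5175) = 0.0439
ln β = −½·[z(H)² − z(FA)²] = −0.5 × (0.4550 − 0.0019) = -0.22655

ln β = -0.227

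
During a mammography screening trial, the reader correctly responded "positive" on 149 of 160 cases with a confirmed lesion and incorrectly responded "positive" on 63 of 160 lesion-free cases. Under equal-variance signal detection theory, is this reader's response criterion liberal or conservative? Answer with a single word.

z(H) = 1.485, z(FA) = -0.270
c = −½·(z(H) + z(FA)) = -0.6075
c < 0 → liberal criterion (biased toward responding “yes”).

liberal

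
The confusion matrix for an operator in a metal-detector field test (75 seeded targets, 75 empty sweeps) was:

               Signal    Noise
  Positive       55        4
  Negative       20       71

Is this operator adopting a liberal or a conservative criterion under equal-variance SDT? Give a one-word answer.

z(H) = 0.623, z(FA) = -1.613
c = −½·(z(H) + z(FA)) = 0.495
c > 0 → conservative criterion (biased toward responding “no”).

conservative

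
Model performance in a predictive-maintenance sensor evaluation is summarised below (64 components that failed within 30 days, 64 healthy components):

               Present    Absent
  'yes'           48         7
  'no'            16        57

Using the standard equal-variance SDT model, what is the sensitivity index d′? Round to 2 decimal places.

H = 48/64 = 0.7500
FA = 7/64 = 0.1094
z(H) = 0.6745
z(FA) = -1.2297
d' = z(H) − z(FA) = 0.6745 − (-1.2297) = 1.9042

d′ = 1.90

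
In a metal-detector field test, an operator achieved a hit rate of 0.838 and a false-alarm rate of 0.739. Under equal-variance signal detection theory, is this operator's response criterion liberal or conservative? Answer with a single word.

z(H) = 0.986, z(FA) = 0.640
c = −½·(z(H) + z(FA)) = -0.813
c < 0 → liberal criterion (biased toward responding “yes”).

liberal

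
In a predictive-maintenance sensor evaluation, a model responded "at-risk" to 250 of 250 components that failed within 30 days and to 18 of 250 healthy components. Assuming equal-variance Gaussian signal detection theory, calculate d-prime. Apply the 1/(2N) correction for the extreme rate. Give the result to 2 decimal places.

The hit rate is 250/250 = 1, so apply the 1/(2N) correction: H → 1 − 1/(2·250) = 0.99800.
z(H) = z(0.99800) = 2.878
z(FA) = z(0.07200) = -1.461
d' = 2.878 − (-1.461) = 4.339

d-prime = 4.34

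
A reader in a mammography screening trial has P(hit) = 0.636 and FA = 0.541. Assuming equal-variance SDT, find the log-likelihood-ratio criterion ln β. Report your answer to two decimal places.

Φ⁻¹(H) = 0.348
Φ⁻¹(FA) = 0.103
ln β = −½·[z(H)² − z(FA)²] = −0.5 × (0.121 − 0.011) = -0.055

ln β = -0.06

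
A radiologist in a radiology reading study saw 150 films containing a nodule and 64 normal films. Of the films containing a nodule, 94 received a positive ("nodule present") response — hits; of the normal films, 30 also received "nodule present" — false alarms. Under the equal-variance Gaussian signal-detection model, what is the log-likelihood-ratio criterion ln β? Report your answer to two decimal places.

H = 94/150 = 0.6267
FA = 30/64 = 0.4688
z(H) = z(0.6267) = 0.323
z(FA) = z(0.4688) = -0.078
ln β = −½·[z(H)² − z(FA)²] = −0.5 × (0.104 − 0.006) = -0.049

ln β = -0.05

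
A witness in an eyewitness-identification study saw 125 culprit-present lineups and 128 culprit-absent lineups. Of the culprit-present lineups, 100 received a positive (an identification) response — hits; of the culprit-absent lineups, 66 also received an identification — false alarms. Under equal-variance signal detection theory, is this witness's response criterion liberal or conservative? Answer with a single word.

z(H) = 0.842, z(FA) = 0.039
c = −½·(z(H) + z(FA)) = -0.4405
c < 0 → liberal criterion (biased toward responding “yes”).

liberal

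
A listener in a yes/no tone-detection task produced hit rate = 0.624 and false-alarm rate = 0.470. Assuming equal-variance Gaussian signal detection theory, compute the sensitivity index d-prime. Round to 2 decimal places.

d-prime = 0.39

Φ⁻¹(0.624) = 0.316, Φ⁻¹(0.470) = -0.075
d' = z(H) − z(FA) = 0.316 − (-0.075) = 0.391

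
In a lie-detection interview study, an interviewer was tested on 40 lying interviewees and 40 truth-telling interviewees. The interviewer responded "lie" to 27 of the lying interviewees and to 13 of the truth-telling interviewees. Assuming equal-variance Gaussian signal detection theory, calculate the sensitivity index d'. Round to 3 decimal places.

H = 27/40 = 0.6750
FA = 13/40 = 0.3250
z(0.6750) = 0.4538, z(0.3250) = -0.4538
d' = z(H) − z(FA) = 0.4538 − (-0.4538) = 0.9076

d' = 0.908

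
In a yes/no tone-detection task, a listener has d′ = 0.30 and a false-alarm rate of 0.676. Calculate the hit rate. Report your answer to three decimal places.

hit rate = 0.775

z(false-alarm rate) = z(0.676) = 0.4565
z(H) = z(FA) + d' = 0.4565 + 0.30 = 0.7565
hit rate = Φ(0.7565) = 0.7753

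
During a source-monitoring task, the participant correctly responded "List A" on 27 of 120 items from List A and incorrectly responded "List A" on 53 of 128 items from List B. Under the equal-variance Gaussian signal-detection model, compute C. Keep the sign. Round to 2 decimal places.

H = 27/120 = 0.2250
FA = 53/128 = 0.4141
Φ⁻¹(H) = Φ⁻¹(0.2250) = -0.755
Φ⁻¹(FA) = Φ⁻¹(0.4141) = -0.217
c = −½·[z(H) + z(FA)] = −0.5 × (-0.755 + (-0.217)) = 0.486
c > 0: the participant has a conservative response bias.

C = 0.49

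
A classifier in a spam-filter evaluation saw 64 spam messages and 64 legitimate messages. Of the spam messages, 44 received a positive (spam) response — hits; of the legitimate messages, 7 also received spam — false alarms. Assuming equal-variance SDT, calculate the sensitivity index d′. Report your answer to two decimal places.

d′ = 1.72

H = 44/64 = 0.6875
FA = 7/64 = 0.1094
z(H) = 0.4888
z(FA) = -1.2297
d' = z(H) − z(FA) = 0.4888 − (-1.2297) = 1.7185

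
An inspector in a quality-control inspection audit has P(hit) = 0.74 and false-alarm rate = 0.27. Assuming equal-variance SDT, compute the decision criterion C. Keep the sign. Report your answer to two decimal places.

z(H) = z(0.74) = 0.643
z(FA) = z(0.27) = -0.613
c = −½·[z(H) + z(FA)] = −0.5 × (0.643 + (-0.613)) = -0.015

C = -0.02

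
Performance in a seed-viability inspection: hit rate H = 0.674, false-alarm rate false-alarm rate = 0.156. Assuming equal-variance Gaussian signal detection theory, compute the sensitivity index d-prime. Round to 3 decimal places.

d-prime = 1.462

Φ⁻¹(H) = Φ⁻¹(0.674) = 0.4510
Φ⁻¹(FA) = Φ⁻¹(0.156) = -1.0110
d' = z(H) − z(FA) = 0.4510 − (-1.0110) = 1.4620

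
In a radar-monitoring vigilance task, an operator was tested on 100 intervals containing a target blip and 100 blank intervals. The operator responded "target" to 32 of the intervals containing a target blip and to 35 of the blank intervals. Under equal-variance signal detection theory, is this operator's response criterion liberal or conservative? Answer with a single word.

z(H) = -0.468, z(FA) = -0.385
c = −½·(z(H) + z(FA)) = 0.4265
c > 0 → conservative criterion (biased toward responding “no”).

conservative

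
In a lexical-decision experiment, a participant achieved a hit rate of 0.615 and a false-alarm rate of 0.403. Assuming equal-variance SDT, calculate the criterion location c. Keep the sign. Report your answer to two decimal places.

z(H) = z(0.615) = 0.292
z(FA) = z(0.403) = -0.246
c = −½·[z(H) + z(FA)] = −0.5 × (0.292 + (-0.246)) = -0.023
c < 0: the participant has a liberal response bias.

c = -0.02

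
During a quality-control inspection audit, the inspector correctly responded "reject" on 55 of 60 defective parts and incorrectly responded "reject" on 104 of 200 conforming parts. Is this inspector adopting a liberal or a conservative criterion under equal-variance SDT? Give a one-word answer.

liberal

z(H) = 1.383, z(FA) = 0.050
c = −½·(z(H) + z(FA)) = -0.7165
c < 0 → liberal criterion (biased toward responding “yes”).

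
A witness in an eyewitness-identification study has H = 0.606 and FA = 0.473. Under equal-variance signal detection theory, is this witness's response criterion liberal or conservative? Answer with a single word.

liberal

z(H) = 0.269, z(FA) = -0.068
c = −½·(z(H) + z(FA)) = -0.1005
c < 0 → liberal criterion (biased toward responding “yes”).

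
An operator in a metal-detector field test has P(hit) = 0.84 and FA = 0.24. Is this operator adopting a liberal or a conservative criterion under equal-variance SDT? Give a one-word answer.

liberal

z(H) = 0.994, z(FA) = -0.706
c = −½·(z(H) + z(FA)) = -0.144
c < 0 → liberal criterion (biased toward responding “yes”).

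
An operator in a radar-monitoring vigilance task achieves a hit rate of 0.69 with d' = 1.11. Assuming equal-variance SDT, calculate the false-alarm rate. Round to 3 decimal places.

false-alarm rate = 0.270

z(hit rate) = z(0.69) = 0.4959
z(FA) = z(H) − d' = 0.4959 − 1.11 = -0.6141
false-alarm rate = Φ(-0.6141) = 0.2696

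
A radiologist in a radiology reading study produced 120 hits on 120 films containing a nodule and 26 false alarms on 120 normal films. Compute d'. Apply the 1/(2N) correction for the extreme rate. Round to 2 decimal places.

d' = 3.42

The hit rate is 120/120 = 1, so apply the 1/(2N) correction: H → 1 − 1/(2·120) = 0.99583.
z(H) = z(0.99583) = 2.638
z(FA) = z(0.21667) = -0.783
d' = 2.638 − (-0.783) = 3.421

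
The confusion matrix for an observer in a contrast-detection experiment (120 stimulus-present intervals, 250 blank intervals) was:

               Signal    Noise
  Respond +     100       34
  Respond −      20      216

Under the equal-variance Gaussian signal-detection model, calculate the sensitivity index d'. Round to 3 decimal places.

d' = 2.066

H = 100/120 = 0.8333
FA = 34/250 = 0.1360
z(H) = z(0.8333) = 0.9673
z(FA) = z(0.1360) = -1.0985
d' = z(H) − z(FA) = 0.9673 − (-1.0985) = 2.0658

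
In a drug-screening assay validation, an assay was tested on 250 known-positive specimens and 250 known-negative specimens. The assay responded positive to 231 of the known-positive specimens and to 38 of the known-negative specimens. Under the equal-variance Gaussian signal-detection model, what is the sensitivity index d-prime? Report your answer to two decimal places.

H = 231/250 = 0.9240
FA = 38/250 = 0.1520
Φ⁻¹(H) = 1.433
Φ⁻¹(FA) = -1.028
d' = z(H) − z(FA) = 1.433 − (-1.028) = 2.461

d-prime = 2.46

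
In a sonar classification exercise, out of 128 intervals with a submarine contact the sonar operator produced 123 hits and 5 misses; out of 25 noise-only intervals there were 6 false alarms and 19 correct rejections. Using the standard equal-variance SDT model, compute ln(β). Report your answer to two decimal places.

ln β = -1.30

H = 123/128 = 0.9609
FA = 6/25 = 0.2400
z(H) = z(0.9609) = 1.761
z(FA) = z(0.2400) = -0.706
ln β = −½·[z(H)² − z(FA)²] = −0.5 × (3.101 − 0.498) = -1.3015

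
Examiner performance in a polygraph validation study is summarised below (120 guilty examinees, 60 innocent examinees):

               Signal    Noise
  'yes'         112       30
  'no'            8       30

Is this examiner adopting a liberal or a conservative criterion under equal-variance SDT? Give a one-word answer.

liberal

z(H) = 1.501, z(FA) = 0.000
c = −½·(z(H) + z(FA)) = -0.7505
c < 0 → liberal criterion (biased toward responding “yes”).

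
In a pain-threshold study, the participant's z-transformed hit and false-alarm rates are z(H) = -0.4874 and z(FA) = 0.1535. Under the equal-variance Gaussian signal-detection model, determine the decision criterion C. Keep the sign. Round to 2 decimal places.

c = −½·[z(H) + z(FA)] = −½·(-0.4874 + 0.1535) = 0.16695

C = 0.17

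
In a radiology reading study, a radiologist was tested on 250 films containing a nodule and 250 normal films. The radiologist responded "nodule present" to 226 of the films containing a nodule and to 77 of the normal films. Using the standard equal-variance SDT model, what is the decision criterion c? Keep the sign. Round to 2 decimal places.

c = -0.40

H = 226/250 = 0.9040
FA = 77/250 = 0.3080
z(H) = z(0.9040) = 1.305
z(FA) = z(0.3080) = -0.502
c = −½·[z(H) + z(FA)] = −0.5 × (1.305 + (-0.502)) = -0.4015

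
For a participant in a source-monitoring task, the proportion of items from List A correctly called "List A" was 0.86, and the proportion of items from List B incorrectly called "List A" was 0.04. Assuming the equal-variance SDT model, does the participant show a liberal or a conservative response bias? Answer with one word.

conservative

z(H) = 1.080, z(FA) = -1.751
c = −½·(z(H) + z(FA)) = 0.3355
c > 0 → conservative criterion (biased toward responding “no”).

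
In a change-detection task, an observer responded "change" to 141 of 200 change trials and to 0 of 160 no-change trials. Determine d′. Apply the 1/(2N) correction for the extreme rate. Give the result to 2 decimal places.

d′ = 3.27

The false-alarm rate is 0/160 = 0, so apply the 1/(2N) correction: FA → 1/(2·160) = 0.00313.
z(H) = z(0.70500) = 0.539
z(FA) = z(0.00313) = -2.734
d' = 0.539 − (-2.734) = 3.273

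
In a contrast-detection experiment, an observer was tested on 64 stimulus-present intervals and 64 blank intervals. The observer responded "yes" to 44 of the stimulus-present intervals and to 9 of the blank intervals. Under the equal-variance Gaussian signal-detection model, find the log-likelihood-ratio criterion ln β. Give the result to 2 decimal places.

H = 44/64 = 0.6875
FA = 9/64 = 0.1406
z(0.6875) = 0.489, z(0.1406) = -1.078
ln β = −½·[z(H)² − z(FA)²] = −0.5 × (0.239 − 1.162) = 0.4615

ln β = 0.46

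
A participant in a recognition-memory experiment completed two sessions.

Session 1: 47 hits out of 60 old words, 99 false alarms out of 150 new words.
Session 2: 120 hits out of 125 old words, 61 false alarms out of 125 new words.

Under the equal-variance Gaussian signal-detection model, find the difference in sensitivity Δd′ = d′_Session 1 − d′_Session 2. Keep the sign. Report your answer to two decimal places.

Session 1: z(0.7833) = 0.783, z(0.6600) = 0.412, d' = 0.371
Session 2: z(0.9600) = 1.751, z(0.4880) = -0.030, d' = 1.781
Δd' = d'_Session 1 − d'_Session 2 = 0.371 − 1.781 = -1.410
Session 2 has the higher sensitivity.

Δd′ = -1.41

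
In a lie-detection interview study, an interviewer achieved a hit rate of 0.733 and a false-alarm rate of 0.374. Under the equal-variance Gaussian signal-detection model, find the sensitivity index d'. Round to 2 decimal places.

Φ⁻¹(H) = 0.6219
Φ⁻¹(FA) = -0.3213
d' = z(H) − z(FA) = 0.6219 − (-0.3213) = 0.9432

d' = 0.94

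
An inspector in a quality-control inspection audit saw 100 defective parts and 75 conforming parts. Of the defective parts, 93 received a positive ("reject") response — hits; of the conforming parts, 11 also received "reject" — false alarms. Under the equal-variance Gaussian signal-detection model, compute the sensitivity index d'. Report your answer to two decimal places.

d' = 2.53

H = 93/100 = 0.9300
FA = 11/75 = 0.1467
z(0.9300) = 1.476, z(0.1467) = -1.051
d' = z(H) − z(FA) = 1.476 − (-1.051) = 2.527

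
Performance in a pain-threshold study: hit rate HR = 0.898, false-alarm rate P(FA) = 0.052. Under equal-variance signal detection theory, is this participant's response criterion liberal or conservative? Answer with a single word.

z(H) = 1.270, z(FA) = -1.626
c = −½·(z(H) + z(FA)) = 0.178
c > 0 → conservative criterion (biased toward responding “no”).

conservative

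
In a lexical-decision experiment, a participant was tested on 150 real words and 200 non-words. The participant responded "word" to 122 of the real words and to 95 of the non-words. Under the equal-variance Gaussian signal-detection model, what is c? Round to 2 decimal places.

H = 122/150 = 0.8133
FA = 95/200 = 0.4750
z(0.8133) = 0.8901, z(0.4750) = -0.0627
c = −½·[z(H) + z(FA)] = −0.5 × (0.8901 + (-0.0627)) = -0.4137
c < 0: the participant has a liberal response bias.

c = -0.41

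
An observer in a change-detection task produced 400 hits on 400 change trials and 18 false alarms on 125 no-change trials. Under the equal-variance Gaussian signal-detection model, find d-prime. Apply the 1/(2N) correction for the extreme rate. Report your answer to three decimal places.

d-prime = 4.086

The hit rate is 400/400 = 1, so apply the 1/(2N) correction: H → 1 − 1/(2·400) = 0.99875.
z(H) = z(0.99875) = 3.0233
z(FA) = z(0.14400) = -1.0625
d' = 3.0233 − (-1.0625) = 4.0858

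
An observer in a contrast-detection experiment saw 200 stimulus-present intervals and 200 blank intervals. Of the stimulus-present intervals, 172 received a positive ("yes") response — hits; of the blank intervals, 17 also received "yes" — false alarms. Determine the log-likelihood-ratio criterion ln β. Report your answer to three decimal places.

ln β = 0.358

H = 172/200 = 0.8600
FA = 17/200 = 0.0850
z(H) = 1.0803
z(FA) = -1.3722
ln β = −½·[z(H)² − z(FA)²] = −0.5 × (1.1670 − 1.8829) = 0.35795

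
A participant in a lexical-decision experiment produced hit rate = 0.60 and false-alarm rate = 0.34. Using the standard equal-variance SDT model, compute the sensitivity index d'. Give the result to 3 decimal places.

d' = 0.666

Φ⁻¹(H) = Φ⁻¹(0.60) = 0.2533
Φ⁻¹(FA) = Φ⁻¹(0.34) = -0.4125
d' = z(H) − z(FA) = 0.2533 − (-0.4125) = 0.6658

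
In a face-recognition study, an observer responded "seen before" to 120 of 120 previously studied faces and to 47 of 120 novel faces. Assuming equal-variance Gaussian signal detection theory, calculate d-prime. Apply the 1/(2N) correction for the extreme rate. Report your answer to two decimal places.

d-prime = 2.91

The hit rate is 120/120 = 1, so apply the 1/(2N) correction: H → 1 − 1/(2·120) = 0.99583.
z(H) = z(0.99583) = 2.638
z(FA) = z(0.39167) = -0.275
d' = 2.638 − (-0.275) = 2.913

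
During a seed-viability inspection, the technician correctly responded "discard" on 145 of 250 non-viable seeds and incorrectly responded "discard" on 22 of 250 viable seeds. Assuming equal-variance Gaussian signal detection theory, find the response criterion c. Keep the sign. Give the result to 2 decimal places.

H = 145/250 = 0.5800
FA = 22/250 = 0.0880
Φ⁻¹(H) = Φ⁻¹(0.5800) = 0.2019
Φ⁻¹(FA) = Φ⁻¹(0.0880) = -1.3532
c = −½·[z(H) + z(FA)] = −0.5 × (0.2019 + (-1.3532)) = 0.57565
c > 0: the technician has a conservative response bias.

c = 0.58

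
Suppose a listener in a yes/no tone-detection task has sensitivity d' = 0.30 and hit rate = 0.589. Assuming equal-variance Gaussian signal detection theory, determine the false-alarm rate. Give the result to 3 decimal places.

false-alarm rate = 0.470

z(hit rate) = z(0.589) = 0.2250
z(FA) = z(H) − d' = 0.2250 − 0.30 = -0.0750
false-alarm rate = Φ(-0.0750) = 0.4701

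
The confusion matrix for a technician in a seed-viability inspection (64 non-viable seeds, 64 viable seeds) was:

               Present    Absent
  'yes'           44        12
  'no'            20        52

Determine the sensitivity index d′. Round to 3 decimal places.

d′ = 1.376

H = 44/64 = 0.6875
FA = 12/64 = 0.1875
z(H) = z(0.6875) = 0.4888
z(FA) = z(0.1875) = -0.8871
d' = z(H) − z(FA) = 0.4888 − (-0.8871) = 1.3759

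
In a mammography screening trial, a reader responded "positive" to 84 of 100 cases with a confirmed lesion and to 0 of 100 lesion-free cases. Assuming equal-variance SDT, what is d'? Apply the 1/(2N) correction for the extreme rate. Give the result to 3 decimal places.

The false-alarm rate is 0/100 = 0, so apply the 1/(2N) correction: FA → 1/(2·100) = 0.00500.
z(H) = z(0.84000) = 0.9945
z(FA) = z(0.00500) = -2.5758
d' = 0.9945 − (-2.5758) = 3.5703

d' = 3.570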